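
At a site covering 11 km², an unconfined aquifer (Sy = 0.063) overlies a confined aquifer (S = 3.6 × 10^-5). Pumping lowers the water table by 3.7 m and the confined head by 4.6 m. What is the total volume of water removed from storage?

A = 11 km² = 1.1 × 10^7 m²
Unconfined: ΔV_u = Sy × A × Δh_u = 0.063 × 1.1 × 10^7 × 3.7 = 2.564 × 10^6 m³
Confined: ΔV_c = S × A × Δh_c = 3.6 × 10^-5 × 1.1 × 10^7 × 4.6 = 1822 m³
Total ΔV = 2.564 × 10^6 + 1822 = 2.566 × 10^6 m³

ΔV ≈ 2.57 × 10^6 m³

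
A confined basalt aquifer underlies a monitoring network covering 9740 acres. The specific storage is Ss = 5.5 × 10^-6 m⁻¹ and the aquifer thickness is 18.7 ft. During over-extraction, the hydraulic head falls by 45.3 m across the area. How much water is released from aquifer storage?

ΔV ≈ 56000 m³

b = 18.7 ft = 5.7 m
S = Ss × b = 5.5 × 10^-6 m⁻¹ × 5.7 m = 3.135 × 10^-5
A = 9740 acres = 3.942 × 10^7 m²
ΔV = S × A × Δh = 3.135 × 10^-5 × 3.942 × 10^7 m² × 45.3 m = 55980 m³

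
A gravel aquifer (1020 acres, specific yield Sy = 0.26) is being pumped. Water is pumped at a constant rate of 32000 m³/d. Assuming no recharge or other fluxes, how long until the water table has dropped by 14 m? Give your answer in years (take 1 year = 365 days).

t ≈ 1.29 years

A = 1020 acres = 4.128 × 10^6 m²
ΔV = Sy × A × Δh = 0.26 × 4.128 × 10^6 × 14 = 1.503 × 10^7 m³
t = ΔV / Q = 1.503 × 10^7 m³ / 32000 m³/d = 469.5 d
t = 469.5 d ≈ 1.286 years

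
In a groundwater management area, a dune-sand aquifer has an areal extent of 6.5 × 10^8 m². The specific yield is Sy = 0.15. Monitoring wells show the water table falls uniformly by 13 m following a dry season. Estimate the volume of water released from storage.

ΔV = Sy × A × Δh = 0.15 × 6.5 × 10^8 m² × 13 m = 1.268 × 10^9 m³

ΔV ≈ 1.27 × 10^9 m³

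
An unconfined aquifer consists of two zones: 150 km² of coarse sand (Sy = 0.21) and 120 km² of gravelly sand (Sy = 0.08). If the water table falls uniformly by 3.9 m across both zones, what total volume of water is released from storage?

ΔV ≈ 1.6 × 10^8 m³

A₁ = 150 km² = 1.5 × 10^8 m²; A₂ = 120 km² = 1.2 × 10^8 m²
ΔV₁ = 0.21 × 1.5 × 10^8 × 3.9 = 1.228 × 10^8 m³
ΔV₂ = 0.08 × 1.2 × 10^8 × 3.9 = 3.744 × 10^7 m³
ΔV = ΔV₁ + ΔV₂ = 1.603 × 10^8 m³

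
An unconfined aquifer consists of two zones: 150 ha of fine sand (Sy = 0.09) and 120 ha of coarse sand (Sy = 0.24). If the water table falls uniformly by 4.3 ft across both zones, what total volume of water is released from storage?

ΔV ≈ 5.54 × 10^5 m³

A₁ = 150 ha = 1.5 × 10^6 m²; A₂ = 120 ha = 1.2 × 10^6 m²
Δh = 4.3 ft = 1.311 m
ΔV₁ = 0.09 × 1.5 × 10^6 × 1.311 = 1.769 × 10^5 m³
ΔV₂ = 0.24 × 1.2 × 10^6 × 1.311 = 3.775 × 10^5 m³
ΔV = ΔV₁ + ΔV₂ = 5.544 × 10^5 m³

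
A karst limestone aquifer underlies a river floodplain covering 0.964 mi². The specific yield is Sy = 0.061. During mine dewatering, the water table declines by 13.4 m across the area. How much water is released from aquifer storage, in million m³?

ΔV ≈ 2.04 million m³

A = 0.964 mi² = 2.497 × 10^6 m²
ΔV = Sy × A × Δh = 0.061 × 2.497 × 10^6 m² × 13.4 m = 2.041 × 10^6 m³
ΔV = 2.041 × 10^6 m³ = 2.041 million m³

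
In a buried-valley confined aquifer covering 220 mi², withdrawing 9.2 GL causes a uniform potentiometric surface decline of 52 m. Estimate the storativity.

S ≈ 3.1 × 10^-4

A = 220 mi² = 5.698 × 10^8 m²
ΔV = 9.2 GL = 9.2 × 10^6 m³
S = ΔV / (A × Δh) = 9.2 × 10^6 m³ / (5.698 × 10^8 m² × 52 m) = 3.105 × 10^-4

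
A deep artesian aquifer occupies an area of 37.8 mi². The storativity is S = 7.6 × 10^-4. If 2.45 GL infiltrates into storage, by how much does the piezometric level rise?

Δh ≈ 32.9 m

A = 37.8 mi² = 9.79 × 10^7 m²
ΔV = 2.45 GL = 2.45 × 10^6 m³
Δh = ΔV / (S × A) = 2.45 × 10^6 m³ / (7.6 × 10^-4 × 9.79 × 10^7 m²) = 32.93 m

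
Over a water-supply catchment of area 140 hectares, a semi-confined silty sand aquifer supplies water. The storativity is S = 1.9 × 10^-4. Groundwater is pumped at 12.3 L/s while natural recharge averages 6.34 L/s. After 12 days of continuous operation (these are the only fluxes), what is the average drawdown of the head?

A = 140 hectares = 1.4 × 10^6 m²
Net abstraction = 12.3 − 6.34 = 5.96 L/s
Q_net = 5.96 L/s = 514.9 m³/d
ΔV = Q × t = 514.9 m³/d × 12 d = 6179 m³
Δh = ΔV / (S × A) = 6179 / (1.9 × 10^-4 × 1.4 × 10^6) = 23.23 m

Δh ≈ 23.2 m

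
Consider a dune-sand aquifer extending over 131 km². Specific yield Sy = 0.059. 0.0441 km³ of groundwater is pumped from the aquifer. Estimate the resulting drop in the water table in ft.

A = 131 km² = 1.31 × 10^8 m²
ΔV = 0.0441 km³ = 4.41 × 10^7 m³
Δh = ΔV / (Sy × A) = 4.41 × 10^7 m³ / (0.059 × 1.31 × 10^8 m²) = 5.706 m
Δh = 5.706 m = 18.72 ft

Δh ≈ 18.7 ft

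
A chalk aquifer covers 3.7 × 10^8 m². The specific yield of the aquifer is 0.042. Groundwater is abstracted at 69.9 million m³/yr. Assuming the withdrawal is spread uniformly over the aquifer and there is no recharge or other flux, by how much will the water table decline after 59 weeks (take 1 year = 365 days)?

Q = 69.9 million m³/yr = 1.915 × 10^5 m³/d
t = 59 weeks = 413 d
ΔV = Q × t = 1.915 × 10^5 m³/d × 413 d = 7.909 × 10^7 m³
Δh = ΔV / (Sy × A) = 7.909 × 10^7 / (0.042 × 3.7 × 10^8) = 5.09 m

Δh ≈ 5.09 m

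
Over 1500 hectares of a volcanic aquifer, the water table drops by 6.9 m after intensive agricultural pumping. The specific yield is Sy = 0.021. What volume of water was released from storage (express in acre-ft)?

A = 1500 hectares = 1.5 × 10^7 m²
ΔV = Sy × A × Δh = 0.021 × 1.5 × 10^7 m² × 6.9 m = 2.174 × 10^6 m³
ΔV = 2.174 × 10^6 m³ = 1762 acre-ft

ΔV ≈ 1760 acre-ft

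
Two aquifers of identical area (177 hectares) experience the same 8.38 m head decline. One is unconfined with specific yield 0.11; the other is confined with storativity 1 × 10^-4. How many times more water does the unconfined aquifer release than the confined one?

A = 177 hectares = 1.77 × 10^6 m²
Unconfined: ΔV_u = Sy × A × Δh = 0.11 × 1.77 × 10^6 × 8.38 = 1.632 × 10^6 m³
Confined: ΔV_c = S × A × Δh = 1 × 10^-4 × 1.77 × 10^6 × 8.38 = 1483 m³
Ratio = ΔV_u / ΔV_c = Sy / S = 0.11 / 1 × 10^-4 = 1100

ΔV_u / ΔV_c ≈ 1100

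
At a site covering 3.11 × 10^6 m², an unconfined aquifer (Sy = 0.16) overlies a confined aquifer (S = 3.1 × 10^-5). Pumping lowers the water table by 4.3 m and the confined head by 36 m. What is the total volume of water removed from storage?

Unconfined: ΔV_u = Sy × A × Δh_u = 0.16 × 3.11 × 10^6 × 4.3 = 2.14 × 10^6 m³
Confined: ΔV_c = S × A × Δh_c = 3.1 × 10^-5 × 3.11 × 10^6 × 36 = 3471 m³
Total ΔV = 2.14 × 10^6 + 3471 = 2.143 × 10^6 m³

ΔV ≈ 2.14 × 10^6 m³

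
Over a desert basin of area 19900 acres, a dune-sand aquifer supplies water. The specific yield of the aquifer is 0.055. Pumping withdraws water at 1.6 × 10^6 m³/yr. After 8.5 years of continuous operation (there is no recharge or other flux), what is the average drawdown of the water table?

A = 19900 acres = 8.053 × 10^7 m²
Q = 1.6 × 10^6 m³/yr = 4384 m³/d
t = 8.5 years = 3102 d
ΔV = Q × t = 4384 m³/d × 3102 d = 1.36 × 10^7 m³
Δh = ΔV / (Sy × A) = 1.36 × 10^7 / (0.055 × 8.053 × 10^7) = 3.07 m

Δh ≈ 3.07 m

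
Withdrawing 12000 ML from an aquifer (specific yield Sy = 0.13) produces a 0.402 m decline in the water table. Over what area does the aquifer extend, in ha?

ΔV = 12000 ML = 1.2 × 10^7 m³
A = ΔV / (Sy × Δh) = 1.2 × 10^7 / (0.13 × 0.402) = 2.296 × 10^8 m²
A = 2.296 × 10^8 m² = 22960 ha

A ≈ 23000 ha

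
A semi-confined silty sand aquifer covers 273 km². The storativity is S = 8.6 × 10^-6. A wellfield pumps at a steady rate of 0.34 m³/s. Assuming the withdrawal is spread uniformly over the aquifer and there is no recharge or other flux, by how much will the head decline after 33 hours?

A = 273 km² = 2.73 × 10^8 m²
Q = 0.34 m³/s = 29380 m³/d
t = 33 hours = 1.375 d
ΔV = Q × t = 29380 m³/d × 1.375 d = 40390 m³
Δh = ΔV / (S × A) = 40390 / (8.6 × 10^-6 × 2.73 × 10^8) = 17.2 m

Δh ≈ 17.2 m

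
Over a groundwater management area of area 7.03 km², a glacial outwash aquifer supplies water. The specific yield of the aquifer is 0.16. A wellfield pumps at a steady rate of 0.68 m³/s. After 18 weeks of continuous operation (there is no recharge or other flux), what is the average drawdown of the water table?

A = 7.03 km² = 7.03 × 10^6 m²
Q = 0.68 m³/s = 58750 m³/d
t = 18 weeks = 126 d
ΔV = Q × t = 58750 m³/d × 126 d = 7.403 × 10^6 m³
Δh = ΔV / (Sy × A) = 7.403 × 10^6 / (0.16 × 7.03 × 10^6) = 6.581 m

Δh ≈ 6.58 m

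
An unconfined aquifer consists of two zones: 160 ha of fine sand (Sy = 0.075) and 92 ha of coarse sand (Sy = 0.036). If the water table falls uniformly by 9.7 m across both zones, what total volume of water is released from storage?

ΔV ≈ 1.49 × 10^6 m³

A₁ = 160 ha = 1.6 × 10^6 m²; A₂ = 92 ha = 9.2 × 10^5 m²
ΔV₁ = 0.075 × 1.6 × 10^6 × 9.7 = 1.164 × 10^6 m³
ΔV₂ = 0.036 × 9.2 × 10^5 × 9.7 = 3.213 × 10^5 m³
ΔV = ΔV₁ + ΔV₂ = 1.485 × 10^6 m³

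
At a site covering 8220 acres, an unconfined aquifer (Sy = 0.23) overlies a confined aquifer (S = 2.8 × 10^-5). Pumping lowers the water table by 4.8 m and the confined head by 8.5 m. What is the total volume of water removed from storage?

ΔV ≈ 3.67 × 10^7 m³

A = 8220 acres = 3.327 × 10^7 m²
Unconfined: ΔV_u = Sy × A × Δh_u = 0.23 × 3.327 × 10^7 × 4.8 = 3.672 × 10^7 m³
Confined: ΔV_c = S × A × Δh_c = 2.8 × 10^-5 × 3.327 × 10^7 × 8.5 = 7917 m³
Total ΔV = 3.672 × 10^7 + 7917 = 3.673 × 10^7 m³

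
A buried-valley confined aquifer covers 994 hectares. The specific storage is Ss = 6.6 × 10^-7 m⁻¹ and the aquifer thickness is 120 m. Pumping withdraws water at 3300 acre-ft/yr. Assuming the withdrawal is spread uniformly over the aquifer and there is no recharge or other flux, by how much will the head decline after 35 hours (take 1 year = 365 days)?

S = Ss × b = 6.6 × 10^-7 m⁻¹ × 120 m = 7.92 × 10^-5
A = 994 hectares = 9.94 × 10^6 m²
Q = 3300 acre-ft/yr = 11150 m³/d
t = 35 hours = 1.458 d
ΔV = Q × t = 11150 m³/d × 1.458 d = 16260 m³
Δh = ΔV / (S × A) = 16260 / (7.92 × 10^-5 × 9.94 × 10^6) = 20.66 m

Δh ≈ 20.7 m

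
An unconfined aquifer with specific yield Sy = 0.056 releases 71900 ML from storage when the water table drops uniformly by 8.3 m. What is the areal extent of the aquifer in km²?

A ≈ 155 km²

ΔV = 71900 ML = 7.19 × 10^7 m³
A = ΔV / (Sy × Δh) = 7.19 × 10^7 / (0.056 × 8.3) = 1.547 × 10^8 m²
A = 1.547 × 10^8 m² = 154.7 km²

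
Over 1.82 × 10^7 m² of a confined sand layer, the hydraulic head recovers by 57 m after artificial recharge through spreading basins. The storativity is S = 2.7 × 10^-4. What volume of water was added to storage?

ΔV = S × A × Δh = 2.7 × 10^-4 × 1.82 × 10^7 m² × 57 m = 2.801 × 10^5 m³

ΔV ≈ 2.8 × 10^5 m³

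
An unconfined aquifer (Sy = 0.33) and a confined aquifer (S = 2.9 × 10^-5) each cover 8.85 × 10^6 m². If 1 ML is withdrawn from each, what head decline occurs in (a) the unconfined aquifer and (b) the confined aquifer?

ΔV = 1 ML = 1000 m³
Unconfined: Δh_u = ΔV/(Sy·A) = 1000/(0.33 × 8.85 × 10^6) = 3.424 × 10^-4 m
Confined: Δh_c = ΔV/(S·A) = 1000/(2.9 × 10^-5 × 8.85 × 10^6) = 3.896 m

Δh_u ≈ 3.42 × 10^-4 m; Δh_c ≈ 3.9 m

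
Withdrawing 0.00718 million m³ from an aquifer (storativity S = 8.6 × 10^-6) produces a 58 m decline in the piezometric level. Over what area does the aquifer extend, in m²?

ΔV = 0.00718 million m³ = 7180 m³
A = ΔV / (S × Δh) = 7180 / (8.6 × 10^-6 × 58) = 1.439 × 10^7 m²

A ≈ 1.44 × 10^7 m²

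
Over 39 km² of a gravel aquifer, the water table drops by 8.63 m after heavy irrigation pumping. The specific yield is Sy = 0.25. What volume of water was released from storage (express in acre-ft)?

A = 39 km² = 3.9 × 10^7 m²
ΔV = Sy × A × Δh = 0.25 × 3.9 × 10^7 m² × 8.63 m = 8.414 × 10^7 m³
ΔV = 8.414 × 10^7 m³ = 68220 acre-ft

ΔV ≈ 68200 acre-ft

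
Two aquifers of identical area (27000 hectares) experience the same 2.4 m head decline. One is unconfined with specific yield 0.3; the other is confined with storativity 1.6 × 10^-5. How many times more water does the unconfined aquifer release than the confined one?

ΔV_u / ΔV_c ≈ 18800

A = 27000 hectares = 2.7 × 10^8 m²
Unconfined: ΔV_u = Sy × A × Δh = 0.3 × 2.7 × 10^8 × 2.4 = 1.944 × 10^8 m³
Confined: ΔV_c = S × A × Δh = 1.6 × 10^-5 × 2.7 × 10^8 × 2.4 = 10370 m³
Ratio = ΔV_u / ΔV_c = Sy / S = 0.3 / 1.6 × 10^-5 = 18750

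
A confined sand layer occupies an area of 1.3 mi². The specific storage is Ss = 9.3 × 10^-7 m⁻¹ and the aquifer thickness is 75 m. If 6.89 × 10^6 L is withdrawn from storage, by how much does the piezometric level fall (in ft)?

Δh ≈ 96.3 ft

S = Ss × b = 9.3 × 10^-7 m⁻¹ × 75 m = 6.975 × 10^-5
A = 1.3 mi² = 3.367 × 10^6 m²
ΔV = 6.89 × 10^6 L = 6890 m³
Δh = ΔV / (S × A) = 6890 m³ / (6.975 × 10^-5 × 3.367 × 10^6 m²) = 29.34 m
Δh = 29.34 m = 96.25 ft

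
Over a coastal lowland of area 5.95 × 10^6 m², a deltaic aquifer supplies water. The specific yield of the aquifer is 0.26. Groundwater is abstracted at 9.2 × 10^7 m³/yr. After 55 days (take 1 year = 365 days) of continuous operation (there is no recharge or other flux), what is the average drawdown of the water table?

Δh ≈ 8.96 m

Q = 9.2 × 10^7 m³/yr = 2.521 × 10^5 m³/d
ΔV = Q × t = 2.521 × 10^5 m³/d × 55 d = 1.386 × 10^7 m³
Δh = ΔV / (Sy × A) = 1.386 × 10^7 / (0.26 × 5.95 × 10^6) = 8.961 m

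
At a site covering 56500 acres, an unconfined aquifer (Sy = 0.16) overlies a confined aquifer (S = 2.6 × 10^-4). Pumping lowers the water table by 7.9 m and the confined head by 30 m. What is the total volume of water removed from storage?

ΔV ≈ 2.91 × 10^8 m³

A = 56500 acres = 2.286 × 10^8 m²
Unconfined: ΔV_u = Sy × A × Δh_u = 0.16 × 2.286 × 10^8 × 7.9 = 2.89 × 10^8 m³
Confined: ΔV_c = S × A × Δh_c = 2.6 × 10^-4 × 2.286 × 10^8 × 30 = 1.783 × 10^6 m³
Total ΔV = 2.89 × 10^8 + 1.783 × 10^6 = 2.908 × 10^8 m³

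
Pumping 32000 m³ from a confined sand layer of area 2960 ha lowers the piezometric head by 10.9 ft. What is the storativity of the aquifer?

A = 2960 ha = 2.96 × 10^7 m²
Δh = 10.9 ft = 3.322 m
S = ΔV / (A × Δh) = 32000 m³ / (2.96 × 10^7 m² × 3.322 m) = 3.254 × 10^-4

S ≈ 3.3 × 10^-4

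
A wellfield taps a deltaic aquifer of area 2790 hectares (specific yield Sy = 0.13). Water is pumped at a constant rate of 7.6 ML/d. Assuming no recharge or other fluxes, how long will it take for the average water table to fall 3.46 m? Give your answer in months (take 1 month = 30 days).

A = 2790 hectares = 2.79 × 10^7 m²
ΔV = Sy × A × Δh = 0.13 × 2.79 × 10^7 × 3.46 = 1.255 × 10^7 m³
Q = 7.6 ML/d = 7600 m³/d
t = ΔV / Q = 1.255 × 10^7 m³ / 7600 m³/d = 1651 d
t = 1651 d ≈ 55.04 months

t ≈ 55 months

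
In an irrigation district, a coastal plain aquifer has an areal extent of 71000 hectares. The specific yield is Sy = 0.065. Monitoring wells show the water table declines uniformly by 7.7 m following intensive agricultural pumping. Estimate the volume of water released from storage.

A = 71000 hectares = 7.1 × 10^8 m²
ΔV = Sy × A × Δh = 0.065 × 7.1 × 10^8 m² × 7.7 m = 3.554 × 10^8 m³

ΔV ≈ 3.55 × 10^8 m³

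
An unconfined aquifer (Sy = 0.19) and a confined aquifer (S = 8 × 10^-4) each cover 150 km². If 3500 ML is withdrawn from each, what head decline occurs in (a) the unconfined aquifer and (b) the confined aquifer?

Δh_u ≈ 0.123 m; Δh_c ≈ 29.2 m

A = 150 km² = 1.5 × 10^8 m²
ΔV = 3500 ML = 3.5 × 10^6 m³
Unconfined: Δh_u = ΔV/(Sy·A) = 3.5 × 10^6/(0.19 × 1.5 × 10^8) = 0.1228 m
Confined: Δh_c = ΔV/(S·A) = 3.5 × 10^6/(8 × 10^-4 × 1.5 × 10^8) = 29.17 m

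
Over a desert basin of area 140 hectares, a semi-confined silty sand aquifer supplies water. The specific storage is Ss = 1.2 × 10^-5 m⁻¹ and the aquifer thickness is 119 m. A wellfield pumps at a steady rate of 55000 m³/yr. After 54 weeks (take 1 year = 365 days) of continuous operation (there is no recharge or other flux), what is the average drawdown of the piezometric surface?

S = Ss × b = 1.2 × 10^-5 m⁻¹ × 119 m = 1.428 × 10^-3
A = 140 hectares = 1.4 × 10^6 m²
Q = 55000 m³/yr = 150.7 m³/d
t = 54 weeks = 378 d
ΔV = Q × t = 150.7 m³/d × 378 d = 56960 m³
Δh = ΔV / (S × A) = 56960 / (0.001428 × 1.4 × 10^6) = 28.49 m

Δh ≈ 28.5 m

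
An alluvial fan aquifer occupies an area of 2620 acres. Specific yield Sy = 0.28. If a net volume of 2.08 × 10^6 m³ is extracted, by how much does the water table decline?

Δh ≈ 0.701 m

A = 2620 acres = 1.06 × 10^7 m²
Δh = ΔV / (Sy × A) = 2.08 × 10^6 m³ / (0.28 × 1.06 × 10^7 m²) = 0.7006 m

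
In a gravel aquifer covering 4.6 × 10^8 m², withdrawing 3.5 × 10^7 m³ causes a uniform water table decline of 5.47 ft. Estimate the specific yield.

Δh = 5.47 ft = 1.667 m
Sy = ΔV / (A × Δh) = 3.5 × 10^7 m³ / (4.6 × 10^8 m² × 1.667 m) = 0.04564

Sy ≈ 0.046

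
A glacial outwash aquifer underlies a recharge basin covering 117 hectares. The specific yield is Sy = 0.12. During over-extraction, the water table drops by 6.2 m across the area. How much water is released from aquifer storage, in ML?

A = 117 hectares = 1.17 × 10^6 m²
ΔV = Sy × A × Δh = 0.12 × 1.17 × 10^6 m² × 6.2 m = 8.705 × 10^5 m³
ΔV = 8.705 × 10^5 m³ = 870.5 ML

ΔV ≈ 870 ML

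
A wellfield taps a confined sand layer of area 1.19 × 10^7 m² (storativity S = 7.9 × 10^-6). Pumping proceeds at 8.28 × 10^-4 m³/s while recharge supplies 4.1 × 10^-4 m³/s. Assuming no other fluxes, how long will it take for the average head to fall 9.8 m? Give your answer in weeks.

t ≈ 3.64 weeks

ΔV = S × A × Δh = 7.9 × 10^-6 × 1.19 × 10^7 × 9.8 = 921.3 m³
Net withdrawal = 8.28 × 10^-4 − 4.1 × 10^-4 = 4.18 × 10^-4 m³/s = 36.12 m³/d
t = ΔV / Q = 921.3 m³ / 36.12 m³/d = 25.51 d
t = 25.51 d ≈ 3.644 weeks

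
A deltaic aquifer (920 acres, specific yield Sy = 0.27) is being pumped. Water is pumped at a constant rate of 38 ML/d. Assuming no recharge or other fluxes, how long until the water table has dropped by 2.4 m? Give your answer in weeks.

t ≈ 9.07 weeks

A = 920 acres = 3.723 × 10^6 m²
ΔV = Sy × A × Δh = 0.27 × 3.723 × 10^6 × 2.4 = 2.413 × 10^6 m³
Q = 38 ML/d = 38000 m³/d
t = ΔV / Q = 2.413 × 10^6 m³ / 38000 m³/d = 63.49 d
t = 63.49 d ≈ 9.07 weeks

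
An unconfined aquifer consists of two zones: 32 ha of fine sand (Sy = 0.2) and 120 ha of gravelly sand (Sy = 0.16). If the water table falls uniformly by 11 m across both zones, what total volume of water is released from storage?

ΔV ≈ 2.82 × 10^6 m³

A₁ = 32 ha = 3.2 × 10^5 m²; A₂ = 120 ha = 1.2 × 10^6 m²
ΔV₁ = 0.2 × 3.2 × 10^5 × 11 = 7.04 × 10^5 m³
ΔV₂ = 0.16 × 1.2 × 10^6 × 11 = 2.112 × 10^6 m³
ΔV = ΔV₁ + ΔV₂ = 2.816 × 10^6 m³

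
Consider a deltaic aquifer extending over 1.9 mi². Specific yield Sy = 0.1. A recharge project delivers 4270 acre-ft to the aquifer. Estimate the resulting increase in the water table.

A = 1.9 mi² = 4.921 × 10^6 m²
ΔV = 4270 acre-ft = 5.267 × 10^6 m³
Δh = ΔV / (Sy × A) = 5.267 × 10^6 m³ / (0.1 × 4.921 × 10^6 m²) = 10.7 m

Δh ≈ 10.7 m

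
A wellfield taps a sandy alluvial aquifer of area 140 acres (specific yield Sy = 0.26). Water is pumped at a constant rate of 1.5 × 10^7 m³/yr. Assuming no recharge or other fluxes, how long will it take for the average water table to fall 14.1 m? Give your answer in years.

A = 140 acres = 5.666 × 10^5 m²
ΔV = Sy × A × Δh = 0.26 × 5.666 × 10^5 × 14.1 = 2.077 × 10^6 m³
Q = 1.5 × 10^7 m³/yr = 41100 m³/d
t = ΔV / Q = 2.077 × 10^6 m³ / 41100 m³/d = 50.54 d
t = 50.54 d ≈ 0.1385 years

t ≈ 0.138 years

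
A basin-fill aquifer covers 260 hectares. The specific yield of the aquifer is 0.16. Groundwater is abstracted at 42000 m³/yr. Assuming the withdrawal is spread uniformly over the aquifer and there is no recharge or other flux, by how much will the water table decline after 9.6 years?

A = 260 hectares = 2.6 × 10^6 m²
Q = 42000 m³/yr = 115.1 m³/d
t = 9.6 years = 3504 d
ΔV = Q × t = 115.1 m³/d × 3504 d = 4.032 × 10^5 m³
Δh = ΔV / (Sy × A) = 4.032 × 10^5 / (0.16 × 2.6 × 10^6) = 0.9692 m

Δh ≈ 0.969 m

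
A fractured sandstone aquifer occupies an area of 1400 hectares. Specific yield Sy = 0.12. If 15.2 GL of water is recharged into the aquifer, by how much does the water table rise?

A = 1400 hectares = 1.4 × 10^7 m²
ΔV = 15.2 GL = 1.52 × 10^7 m³
Δh = ΔV / (Sy × A) = 1.52 × 10^7 m³ / (0.12 × 1.4 × 10^7 m²) = 9.048 m

Δh ≈ 9.05 m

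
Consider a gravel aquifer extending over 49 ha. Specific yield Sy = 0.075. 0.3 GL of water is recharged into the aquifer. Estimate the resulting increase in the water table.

A = 49 ha = 4.9 × 10^5 m²
ΔV = 0.3 GL = 3 × 10^5 m³
Δh = ΔV / (Sy × A) = 3 × 10^5 m³ / (0.075 × 4.9 × 10^5 m²) = 8.163 m

Δh ≈ 8.16 m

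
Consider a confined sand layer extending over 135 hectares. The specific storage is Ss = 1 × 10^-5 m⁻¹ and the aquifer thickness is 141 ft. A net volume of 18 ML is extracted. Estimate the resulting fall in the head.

Δh ≈ 31 m

b = 141 ft = 42.98 m
S = Ss × b = 1 × 10^-5 m⁻¹ × 42.98 m = 4.298 × 10^-4
A = 135 hectares = 1.35 × 10^6 m²
ΔV = 18 ML = 18000 m³
Δh = ΔV / (S × A) = 18000 m³ / (4.298 × 10^-4 × 1.35 × 10^6 m²) = 31.02 m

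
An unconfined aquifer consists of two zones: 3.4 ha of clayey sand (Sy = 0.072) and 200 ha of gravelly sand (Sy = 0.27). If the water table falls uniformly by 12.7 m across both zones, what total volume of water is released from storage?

ΔV ≈ 6.89 × 10^6 m³

A₁ = 3.4 ha = 34000 m²; A₂ = 200 ha = 2 × 10^6 m²
ΔV₁ = 0.072 × 34000 × 12.7 = 31090 m³
ΔV₂ = 0.27 × 2 × 10^6 × 12.7 = 6.858 × 10^6 m³
ΔV = ΔV₁ + ΔV₂ = 6.889 × 10^6 m³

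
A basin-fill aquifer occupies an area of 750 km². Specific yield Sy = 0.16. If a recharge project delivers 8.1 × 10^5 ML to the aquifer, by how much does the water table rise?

A = 750 km² = 7.5 × 10^8 m²
ΔV = 8.1 × 10^5 ML = 8.1 × 10^8 m³
Δh = ΔV / (Sy × A) = 8.1 × 10^8 m³ / (0.16 × 7.5 × 10^8 m²) = 6.75 m

Δh ≈ 6.75 m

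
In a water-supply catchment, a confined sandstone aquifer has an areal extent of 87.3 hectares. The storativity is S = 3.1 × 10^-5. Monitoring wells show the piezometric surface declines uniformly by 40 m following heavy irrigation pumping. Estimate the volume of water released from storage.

A = 87.3 hectares = 8.73 × 10^5 m²
ΔV = S × A × Δh = 3.1 × 10^-5 × 8.73 × 10^5 m² × 40 m = 1083 m³

ΔV ≈ 1080 m³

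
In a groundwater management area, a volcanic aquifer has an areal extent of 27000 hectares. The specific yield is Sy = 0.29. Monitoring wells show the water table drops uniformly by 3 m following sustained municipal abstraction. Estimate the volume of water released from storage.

ΔV ≈ 2.35 × 10^8 m³

A = 27000 hectares = 2.7 × 10^8 m²
ΔV = Sy × A × Δh = 0.29 × 2.7 × 10^8 m² × 3 m = 2.349 × 10^8 m³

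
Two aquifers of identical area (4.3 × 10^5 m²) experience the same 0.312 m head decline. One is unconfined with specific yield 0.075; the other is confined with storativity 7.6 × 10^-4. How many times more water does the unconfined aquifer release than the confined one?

ΔV_u / ΔV_c ≈ 98.7

Unconfined: ΔV_u = Sy × A × Δh = 0.075 × 4.3 × 10^5 × 0.312 = 10060 m³
Confined: ΔV_c = S × A × Δh = 7.6 × 10^-4 × 4.3 × 10^5 × 0.312 = 102 m³
Ratio = ΔV_u / ΔV_c = Sy / S = 0.075 / 7.6 × 10^-4 = 98.68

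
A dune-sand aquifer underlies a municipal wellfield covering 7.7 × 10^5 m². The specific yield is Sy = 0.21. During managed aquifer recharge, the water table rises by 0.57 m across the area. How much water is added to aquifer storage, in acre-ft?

ΔV = Sy × A × Δh = 0.21 × 7.7 × 10^5 m² × 0.57 m = 92170 m³
ΔV = 92170 m³ = 74.72 acre-ft

ΔV ≈ 74.7 acre-ft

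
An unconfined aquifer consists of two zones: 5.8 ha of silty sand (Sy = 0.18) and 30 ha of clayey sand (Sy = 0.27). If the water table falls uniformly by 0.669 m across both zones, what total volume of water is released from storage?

A₁ = 5.8 ha = 58000 m²; A₂ = 30 ha = 3 × 10^5 m²
ΔV₁ = 0.18 × 58000 × 0.669 = 6984 m³
ΔV₂ = 0.27 × 3 × 10^5 × 0.669 = 54190 m³
ΔV = ΔV₁ + ΔV₂ = 61170 m³

ΔV ≈ 61200 m³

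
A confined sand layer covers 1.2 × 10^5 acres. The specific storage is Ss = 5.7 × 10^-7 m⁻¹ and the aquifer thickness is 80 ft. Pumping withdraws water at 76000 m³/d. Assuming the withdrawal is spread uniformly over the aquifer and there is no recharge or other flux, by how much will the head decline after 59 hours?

b = 80 ft = 24.38 m
S = Ss × b = 5.7 × 10^-7 m⁻¹ × 24.38 m = 1.39 × 10^-5
A = 1.2 × 10^5 acres = 4.856 × 10^8 m²
t = 59 hours = 2.458 d
ΔV = Q × t = 76000 m³/d × 2.458 d = 1.868 × 10^5 m³
Δh = ΔV / (S × A) = 1.868 × 10^5 / (1.39 × 10^-5 × 4.856 × 10^8) = 27.68 m

Δh ≈ 27.7 m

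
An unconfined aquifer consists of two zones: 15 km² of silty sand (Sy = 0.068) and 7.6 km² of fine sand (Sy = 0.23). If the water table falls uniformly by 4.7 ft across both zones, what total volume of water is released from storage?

ΔV ≈ 3.97 × 10^6 m³

A₁ = 15 km² = 1.5 × 10^7 m²; A₂ = 7.6 km² = 7.6 × 10^6 m²
Δh = 4.7 ft = 1.433 m
ΔV₁ = 0.068 × 1.5 × 10^7 × 1.433 = 1.461 × 10^6 m³
ΔV₂ = 0.23 × 7.6 × 10^6 × 1.433 = 2.504 × 10^6 m³
ΔV = ΔV₁ + ΔV₂ = 3.965 × 10^6 m³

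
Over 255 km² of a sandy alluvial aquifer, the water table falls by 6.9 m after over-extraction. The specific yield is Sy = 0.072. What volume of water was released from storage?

A = 255 km² = 2.55 × 10^8 m²
ΔV = Sy × A × Δh = 0.072 × 2.55 × 10^8 m² × 6.9 m = 1.267 × 10^8 m³

ΔV ≈ 1.27 × 10^8 m³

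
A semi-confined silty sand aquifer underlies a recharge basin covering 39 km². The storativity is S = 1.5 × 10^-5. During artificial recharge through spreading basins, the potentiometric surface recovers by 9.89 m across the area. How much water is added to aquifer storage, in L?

ΔV ≈ 5.79 × 10^6 L

A = 39 km² = 3.9 × 10^7 m²
ΔV = S × A × Δh = 1.5 × 10^-5 × 3.9 × 10^7 m² × 9.89 m = 5786 m³
ΔV = 5786 m³ = 5.786 × 10^6 L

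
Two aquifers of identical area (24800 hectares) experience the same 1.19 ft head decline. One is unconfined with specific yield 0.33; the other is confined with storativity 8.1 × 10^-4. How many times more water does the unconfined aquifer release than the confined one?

A = 24800 hectares = 2.48 × 10^8 m²
Δh = 1.19 ft = 0.3627 m
Unconfined: ΔV_u = Sy × A × Δh = 0.33 × 2.48 × 10^8 × 0.3627 = 2.968 × 10^7 m³
Confined: ΔV_c = S × A × Δh = 8.1 × 10^-4 × 2.48 × 10^8 × 0.3627 = 72860 m³
Ratio = ΔV_u / ΔV_c = Sy / S = 0.33 / 8.1 × 10^-4 = 407.4

ΔV_u / ΔV_c ≈ 407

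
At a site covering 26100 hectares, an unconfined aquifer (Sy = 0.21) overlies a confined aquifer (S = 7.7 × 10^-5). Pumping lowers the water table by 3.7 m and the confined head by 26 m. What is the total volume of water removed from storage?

A = 26100 hectares = 2.61 × 10^8 m²
Unconfined: ΔV_u = Sy × A × Δh_u = 0.21 × 2.61 × 10^8 × 3.7 = 2.028 × 10^8 m³
Confined: ΔV_c = S × A × Δh_c = 7.7 × 10^-5 × 2.61 × 10^8 × 26 = 5.225 × 10^5 m³
Total ΔV = 2.028 × 10^8 + 5.225 × 10^5 = 2.033 × 10^8 m³

ΔV ≈ 2.03 × 10^8 m³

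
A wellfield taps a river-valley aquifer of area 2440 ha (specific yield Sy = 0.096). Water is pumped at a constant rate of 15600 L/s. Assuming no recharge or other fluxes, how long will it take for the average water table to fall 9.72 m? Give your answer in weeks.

A = 2440 ha = 2.44 × 10^7 m²
ΔV = Sy × A × Δh = 0.096 × 2.44 × 10^7 × 9.72 = 2.277 × 10^7 m³
Q = 15600 L/s = 1.348 × 10^6 m³/d
t = ΔV / Q = 2.277 × 10^7 m³ / 1.348 × 10^6 m³/d = 16.89 d
t = 16.89 d ≈ 2.413 weeks

t ≈ 2.41 weeks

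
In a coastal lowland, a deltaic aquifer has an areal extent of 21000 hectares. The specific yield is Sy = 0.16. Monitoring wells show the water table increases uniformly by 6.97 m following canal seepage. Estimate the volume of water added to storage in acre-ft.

A = 21000 hectares = 2.1 × 10^8 m²
ΔV = Sy × A × Δh = 0.16 × 2.1 × 10^8 m² × 6.97 m = 2.342 × 10^8 m³
ΔV = 2.342 × 10^8 m³ = 1.899 × 10^5 acre-ft

ΔV ≈ 1.9 × 10^5 acre-ft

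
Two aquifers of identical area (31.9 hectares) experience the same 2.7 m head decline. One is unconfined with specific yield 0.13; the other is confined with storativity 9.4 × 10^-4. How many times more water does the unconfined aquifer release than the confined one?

ΔV_u / ΔV_c ≈ 138

A = 31.9 hectares = 3.19 × 10^5 m²
Unconfined: ΔV_u = Sy × A × Δh = 0.13 × 3.19 × 10^5 × 2.7 = 1.12 × 10^5 m³
Confined: ΔV_c = S × A × Δh = 9.4 × 10^-4 × 3.19 × 10^5 × 2.7 = 809.6 m³
Ratio = ΔV_u / ΔV_c = Sy / S = 0.13 / 9.4 × 10^-4 = 138.3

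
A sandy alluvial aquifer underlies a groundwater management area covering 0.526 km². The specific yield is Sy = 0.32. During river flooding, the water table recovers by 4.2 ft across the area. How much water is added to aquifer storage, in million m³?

ΔV ≈ 0.215 million m³

A = 0.526 km² = 5.26 × 10^5 m²
Δh = 4.2 ft = 1.28 m
ΔV = Sy × A × Δh = 0.32 × 5.26 × 10^5 m² × 1.28 m = 2.155 × 10^5 m³
ΔV = 2.155 × 10^5 m³ = 0.2155 million m³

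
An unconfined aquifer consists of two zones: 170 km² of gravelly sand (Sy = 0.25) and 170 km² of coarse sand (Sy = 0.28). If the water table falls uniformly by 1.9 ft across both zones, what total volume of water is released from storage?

ΔV ≈ 5.22 × 10^7 m³

A₁ = 170 km² = 1.7 × 10^8 m²; A₂ = 170 km² = 1.7 × 10^8 m²
Δh = 1.9 ft = 0.5791 m
ΔV₁ = 0.25 × 1.7 × 10^8 × 0.5791 = 2.461 × 10^7 m³
ΔV₂ = 0.28 × 1.7 × 10^8 × 0.5791 = 2.757 × 10^7 m³
ΔV = ΔV₁ + ΔV₂ = 5.218 × 10^7 m³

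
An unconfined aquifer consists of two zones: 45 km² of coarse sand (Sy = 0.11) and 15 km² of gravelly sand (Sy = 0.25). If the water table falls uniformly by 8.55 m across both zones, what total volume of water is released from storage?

ΔV ≈ 7.44 × 10^7 m³

A₁ = 45 km² = 4.5 × 10^7 m²; A₂ = 15 km² = 1.5 × 10^7 m²
ΔV₁ = 0.11 × 4.5 × 10^7 × 8.55 = 4.232 × 10^7 m³
ΔV₂ = 0.25 × 1.5 × 10^7 × 8.55 = 3.206 × 10^7 m³
ΔV = ΔV₁ + ΔV₂ = 7.439 × 10^7 m³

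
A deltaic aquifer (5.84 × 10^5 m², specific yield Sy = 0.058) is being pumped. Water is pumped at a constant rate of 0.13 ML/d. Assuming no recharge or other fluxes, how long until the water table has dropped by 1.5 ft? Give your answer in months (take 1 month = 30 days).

Δh = 1.5 ft = 0.4572 m
ΔV = Sy × A × Δh = 0.058 × 5.84 × 10^5 × 0.4572 = 15490 m³
Q = 0.13 ML/d = 130 m³/d
t = ΔV / Q = 15490 m³ / 130 m³/d = 119.1 d
t = 119.1 d ≈ 3.971 months

t ≈ 3.97 months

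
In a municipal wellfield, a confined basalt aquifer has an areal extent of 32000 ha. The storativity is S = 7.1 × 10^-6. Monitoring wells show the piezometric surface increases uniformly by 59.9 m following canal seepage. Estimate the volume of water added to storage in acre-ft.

A = 32000 ha = 3.2 × 10^8 m²
ΔV = S × A × Δh = 7.1 × 10^-6 × 3.2 × 10^8 m² × 59.9 m = 1.361 × 10^5 m³
ΔV = 1.361 × 10^5 m³ = 110.3 acre-ft

ΔV ≈ 110 acre-ft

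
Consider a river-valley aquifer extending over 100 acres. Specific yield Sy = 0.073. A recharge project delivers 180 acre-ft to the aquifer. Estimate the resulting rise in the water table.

A = 100 acres = 4.047 × 10^5 m²
ΔV = 180 acre-ft = 2.22 × 10^5 m³
Δh = ΔV / (Sy × A) = 2.22 × 10^5 m³ / (0.073 × 4.047 × 10^5 m²) = 7.516 m

Δh ≈ 7.52 m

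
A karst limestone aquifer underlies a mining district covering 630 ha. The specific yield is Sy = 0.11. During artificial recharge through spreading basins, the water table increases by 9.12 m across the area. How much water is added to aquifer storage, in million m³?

ΔV ≈ 6.32 million m³

A = 630 ha = 6.3 × 10^6 m²
ΔV = Sy × A × Δh = 0.11 × 6.3 × 10^6 m² × 9.12 m = 6.32 × 10^6 m³
ΔV = 6.32 × 10^6 m³ = 6.32 million m³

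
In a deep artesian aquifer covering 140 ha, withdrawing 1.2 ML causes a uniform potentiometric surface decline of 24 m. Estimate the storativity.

S ≈ 3.6 × 10^-5

A = 140 ha = 1.4 × 10^6 m²
ΔV = 1.2 ML = 1200 m³
S = ΔV / (A × Δh) = 1200 m³ / (1.4 × 10^6 m² × 24 m) = 3.571 × 10^-5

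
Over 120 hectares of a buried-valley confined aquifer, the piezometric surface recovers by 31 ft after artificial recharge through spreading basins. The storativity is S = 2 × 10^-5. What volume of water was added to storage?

ΔV ≈ 227 m³

A = 120 hectares = 1.2 × 10^6 m²
Δh = 31 ft = 9.449 m
ΔV = S × A × Δh = 2 × 10^-5 × 1.2 × 10^6 m² × 9.449 m = 226.8 m³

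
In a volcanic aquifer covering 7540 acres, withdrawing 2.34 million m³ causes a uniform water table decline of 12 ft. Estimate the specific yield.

A = 7540 acres = 3.051 × 10^7 m²
Δh = 12 ft = 3.658 m
ΔV = 2.34 million m³ = 2.34 × 10^6 m³
Sy = ΔV / (A × Δh) = 2.34 × 10^6 m³ / (3.051 × 10^7 m² × 3.658 m) = 0.02097

Sy ≈ 0.021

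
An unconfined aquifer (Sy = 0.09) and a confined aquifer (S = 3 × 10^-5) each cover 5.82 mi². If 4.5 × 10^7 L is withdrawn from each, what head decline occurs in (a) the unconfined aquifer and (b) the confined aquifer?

A = 5.82 mi² = 1.507 × 10^7 m²
ΔV = 4.5 × 10^7 L = 45000 m³
Unconfined: Δh_u = ΔV/(Sy·A) = 45000/(0.09 × 1.507 × 10^7) = 0.03317 m
Confined: Δh_c = ΔV/(S·A) = 45000/(3 × 10^-5 × 1.507 × 10^7) = 99.51 m

Δh_u ≈ 0.0332 m; Δh_c ≈ 99.5 m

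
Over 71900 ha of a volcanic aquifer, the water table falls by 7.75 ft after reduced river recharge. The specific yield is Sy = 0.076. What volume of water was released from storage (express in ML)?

ΔV ≈ 1.29 × 10^5 ML

A = 71900 ha = 7.19 × 10^8 m²
Δh = 7.75 ft = 2.362 m
ΔV = Sy × A × Δh = 0.076 × 7.19 × 10^8 m² × 2.362 m = 1.291 × 10^8 m³
ΔV = 1.291 × 10^8 m³ = 1.291 × 10^5 ML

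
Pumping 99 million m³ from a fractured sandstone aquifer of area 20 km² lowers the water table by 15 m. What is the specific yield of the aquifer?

Sy ≈ 0.33

A = 20 km² = 2 × 10^7 m²
ΔV = 99 million m³ = 9.9 × 10^7 m³
Sy = ΔV / (A × Δh) = 9.9 × 10^7 m³ / (2 × 10^7 m² × 15 m) = 0.33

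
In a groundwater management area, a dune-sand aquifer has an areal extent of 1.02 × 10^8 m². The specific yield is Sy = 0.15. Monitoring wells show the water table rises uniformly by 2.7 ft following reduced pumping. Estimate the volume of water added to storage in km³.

Δh = 2.7 ft = 0.823 m
ΔV = Sy × A × Δh = 0.15 × 1.02 × 10^8 m² × 0.823 m = 1.259 × 10^7 m³
ΔV = 1.259 × 10^7 m³ = 0.01259 km³

ΔV ≈ 0.0126 km³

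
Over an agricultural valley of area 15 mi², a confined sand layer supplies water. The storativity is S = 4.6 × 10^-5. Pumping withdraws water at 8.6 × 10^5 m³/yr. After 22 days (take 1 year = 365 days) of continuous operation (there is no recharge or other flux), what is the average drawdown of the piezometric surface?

Δh ≈ 29 m

A = 15 mi² = 3.885 × 10^7 m²
Q = 8.6 × 10^5 m³/yr = 2356 m³/d
ΔV = Q × t = 2356 m³/d × 22 d = 51840 m³
Δh = ΔV / (S × A) = 51840 / (4.6 × 10^-5 × 3.885 × 10^7) = 29.01 m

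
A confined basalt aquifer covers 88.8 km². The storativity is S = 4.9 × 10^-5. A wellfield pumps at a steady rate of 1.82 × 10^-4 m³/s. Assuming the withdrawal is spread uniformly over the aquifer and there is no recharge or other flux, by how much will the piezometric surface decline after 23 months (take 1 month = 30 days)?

Δh ≈ 2.49 m

A = 88.8 km² = 8.88 × 10^7 m²
Q = 1.82 × 10^-4 m³/s = 15.72 m³/d
t = 23 months = 690 d
ΔV = Q × t = 15.72 m³/d × 690 d = 10850 m³
Δh = ΔV / (S × A) = 10850 / (4.9 × 10^-5 × 8.88 × 10^7) = 2.494 m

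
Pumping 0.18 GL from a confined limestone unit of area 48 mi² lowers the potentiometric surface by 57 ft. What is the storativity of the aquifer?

S ≈ 8.3 × 10^-5

A = 48 mi² = 1.243 × 10^8 m²
Δh = 57 ft = 17.37 m
ΔV = 0.18 GL = 1.8 × 10^5 m³
S = ΔV / (A × Δh) = 1.8 × 10^5 m³ / (1.243 × 10^8 m² × 17.37 m) = 8.334 × 10^-5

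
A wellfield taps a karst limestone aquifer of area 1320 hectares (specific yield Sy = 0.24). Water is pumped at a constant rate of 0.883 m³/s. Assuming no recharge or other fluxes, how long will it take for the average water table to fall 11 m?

t ≈ 457 days

A = 1320 hectares = 1.32 × 10^7 m²
ΔV = Sy × A × Δh = 0.24 × 1.32 × 10^7 × 11 = 3.485 × 10^7 m³
Q = 0.883 m³/s = 76290 m³/d
t = ΔV / Q = 3.485 × 10^7 m³ / 76290 m³/d = 456.8 d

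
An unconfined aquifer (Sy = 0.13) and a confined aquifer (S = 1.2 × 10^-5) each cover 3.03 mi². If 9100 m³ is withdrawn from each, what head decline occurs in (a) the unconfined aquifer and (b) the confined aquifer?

A = 3.03 mi² = 7.848 × 10^6 m²
Unconfined: Δh_u = ΔV/(Sy·A) = 9100/(0.13 × 7.848 × 10^6) = 0.00892 m
Confined: Δh_c = ΔV/(S·A) = 9100/(1.2 × 10^-5 × 7.848 × 10^6) = 96.63 m

Δh_u ≈ 0.00892 m; Δh_c ≈ 96.6 m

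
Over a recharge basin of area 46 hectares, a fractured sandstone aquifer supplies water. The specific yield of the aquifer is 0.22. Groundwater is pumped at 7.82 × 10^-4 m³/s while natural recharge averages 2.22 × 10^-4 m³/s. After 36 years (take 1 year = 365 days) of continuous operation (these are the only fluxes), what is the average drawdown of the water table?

A = 46 hectares = 4.6 × 10^5 m²
Net abstraction = 7.82 × 10^-4 − 2.22 × 10^-4 = 5.6 × 10^-4 m³/s
Q_net = 5.6 × 10^-4 m³/s = 48.38 m³/d
t = 36 years = 13140 d
ΔV = Q × t = 48.38 m³/d × 13140 d = 6.358 × 10^5 m³
Δh = ΔV / (Sy × A) = 6.358 × 10^5 / (0.22 × 4.6 × 10^5) = 6.282 m

Δh ≈ 6.28 m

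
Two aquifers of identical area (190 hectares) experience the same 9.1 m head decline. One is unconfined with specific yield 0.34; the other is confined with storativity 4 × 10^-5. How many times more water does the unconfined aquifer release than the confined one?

ΔV_u / ΔV_c ≈ 8500

A = 190 hectares = 1.9 × 10^6 m²
Unconfined: ΔV_u = Sy × A × Δh = 0.34 × 1.9 × 10^6 × 9.1 = 5.879 × 10^6 m³
Confined: ΔV_c = S × A × Δh = 4 × 10^-5 × 1.9 × 10^6 × 9.1 = 691.6 m³
Ratio = ΔV_u / ΔV_c = Sy / S = 0.34 / 4 × 10^-5 = 8500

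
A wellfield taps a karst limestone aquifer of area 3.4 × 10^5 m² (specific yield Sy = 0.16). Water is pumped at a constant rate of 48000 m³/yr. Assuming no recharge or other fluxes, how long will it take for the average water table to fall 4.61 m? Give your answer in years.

t ≈ 5.22 years

ΔV = Sy × A × Δh = 0.16 × 3.4 × 10^5 × 4.61 = 2.508 × 10^5 m³
Q = 48000 m³/yr = 131.5 m³/d
t = ΔV / Q = 2.508 × 10^5 m³ / 131.5 m³/d = 1907 d
t = 1907 d ≈ 5.225 years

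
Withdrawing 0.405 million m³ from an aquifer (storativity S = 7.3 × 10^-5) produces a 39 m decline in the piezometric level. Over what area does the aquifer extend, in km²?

A ≈ 142 km²

ΔV = 0.405 million m³ = 4.05 × 10^5 m³
A = ΔV / (S × Δh) = 4.05 × 10^5 / (7.3 × 10^-5 × 39) = 1.423 × 10^8 m²
A = 1.423 × 10^8 m² = 142.3 km²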